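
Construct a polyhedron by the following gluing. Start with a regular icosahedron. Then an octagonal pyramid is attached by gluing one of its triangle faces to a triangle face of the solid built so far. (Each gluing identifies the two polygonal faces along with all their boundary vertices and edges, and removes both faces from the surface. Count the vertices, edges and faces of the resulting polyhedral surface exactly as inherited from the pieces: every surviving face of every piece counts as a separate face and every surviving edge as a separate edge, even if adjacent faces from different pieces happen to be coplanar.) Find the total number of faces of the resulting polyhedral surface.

A regular icosahedron: V=12, E=30, F=20.
Attach an octagonal pyramid (V=9, E=16, F=9) along a 3-gon: merge 3 vertices and 3 edges, delete both glued faces → V=18, E=43, F=27.
Check: V − E + F = 18 − 43 + 27 = 2.

27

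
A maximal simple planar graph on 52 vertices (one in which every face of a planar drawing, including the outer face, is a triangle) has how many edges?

In a plane triangulation 3F = 2E and V − E + F = 2, so E = 3V − 6 = 3·52 − 6 = 150.

150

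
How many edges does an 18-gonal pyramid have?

A pyramid on an n-gon base has one n-gon and n triangles: V = 18 + 1 = 19, E = 2·18 = 36, F = 18 + 1 = 19.

36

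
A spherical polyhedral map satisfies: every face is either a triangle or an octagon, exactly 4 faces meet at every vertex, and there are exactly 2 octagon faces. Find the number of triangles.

16

Let x be the number of triangles; then F = 2 + x.
Edge–face incidences: 2E = 8·2 + 3·x = 16 + 3x.
Every vertex has degree 4, so 4V = 2E.
Euler: V − E + F = 2 ⇒ (2E)/4 − E + (2 + x) = 2.
Multiply by 8: 2·(2E) − 4·(2E) + 8·(2 + x) = 16, i.e. 16 + 8x − 2·(16 + 3x) = 16.
Collecting terms: 2x − 16 = 16, so 2x = 32, so x = 16.
Then 2E = 16 + 3·16 = 64, so E = 32, V = 2E/4 = 16, F = 2 + 16 = 18.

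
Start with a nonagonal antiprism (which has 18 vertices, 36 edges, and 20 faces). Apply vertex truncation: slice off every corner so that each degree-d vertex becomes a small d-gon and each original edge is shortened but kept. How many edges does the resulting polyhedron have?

Truncation replaces each original edge-end by a new vertex, so V′ = 2E = 72.
Each original edge survives, and each old vertex of degree d contributes d new edges; summing degrees gives Σd = 2E, so E′ = E + 2E = 3E = 108.
Each original face survives and each original vertex becomes one new face: F′ = F + V = 38.

108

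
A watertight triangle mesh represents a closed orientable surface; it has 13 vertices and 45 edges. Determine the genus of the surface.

2

Every face is a triangle and each edge borders two faces, so 3F = 2·45, giving F = 30.
χ = V − E + F = 13 − 45 + 30 = -2.
For a closed orientable surface χ = 2 − 2g, so g = (2 − (-2))/2 = 2.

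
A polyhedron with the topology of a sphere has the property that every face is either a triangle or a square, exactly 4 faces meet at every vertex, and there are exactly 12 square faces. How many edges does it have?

36

Let x be the number of triangles; then F = 12 + x.
Edge–face incidences: 2E = 4·12 + 3·x = 48 + 3x.
Every vertex has degree 4, so 4V = 2E.
Euler: V − E + F = 2 ⇒ (2E)/4 − E + (12 + x) = 2.
Multiply by 8: 2·(2E) − 4·(2E) + 8·(12 + x) = 16, i.e. 96 + 8x − 2·(48 + 3x) = 16.
Collecting terms: 2x = 16, so x = 8.
Then 2E = 48 + 3·8 = 72, so E = 36, V = 2E/4 = 18, F = 12 + 8 = 20.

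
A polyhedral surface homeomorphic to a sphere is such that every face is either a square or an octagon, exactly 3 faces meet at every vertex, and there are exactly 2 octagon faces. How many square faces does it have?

Let x be the number of squares; then F = 2 + x.
Edge–face incidences: 2E = 8·2 + 4·x = 16 + 4x.
Every vertex has degree 3, so 3V = 2E.
Euler: V − E + F = 2 ⇒ (2E)/3 − E + (2 + x) = 2.
Multiply by 6: 2·(2E) − 3·(2E) + 6·(2 + x) = 12, i.e. 12 + 6x − (16 + 4x) = 12.
Collecting terms: 2x − 4 = 12, so 2x = 16, so x = 8.
Then 2E = 16 + 4·8 = 48, so E = 24, V = 2E/3 = 16, F = 2 + 8 = 10.

8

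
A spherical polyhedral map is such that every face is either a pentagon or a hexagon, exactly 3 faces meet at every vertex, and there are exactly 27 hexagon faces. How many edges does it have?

111

Let x be the number of pentagons; then F = 27 + x.
Edge–face incidences: 2E = 6·27 + 5·x = 162 + 5x.
Every vertex has degree 3, so 3V = 2E.
Euler: V − E + F = 2 ⇒ (2E)/3 − E + (27 + x) = 2.
Multiply by 6: 2·(2E) − 3·(2E) + 6·(27 + x) = 12, i.e. 162 + 6x − (162 + 5x) = 12.
Collecting terms: x = 12.
Then 2E = 162 + 5·12 = 222, so E = 111, V = 2E/3 = 74, F = 27 + 12 = 39.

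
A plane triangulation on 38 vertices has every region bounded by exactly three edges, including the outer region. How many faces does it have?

In a plane triangulation 3F = 2E and V − E + F = 2, so F = 2V − 4 = 2·38 − 4 = 72.

72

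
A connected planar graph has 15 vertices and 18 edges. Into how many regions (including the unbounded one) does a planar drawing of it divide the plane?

Euler's formula for a connected plane graph: V − E + F = 2, so F = 2 − 15 + 18 = 5.

5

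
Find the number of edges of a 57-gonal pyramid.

A pyramid on an n-gon base has one n-gon and n triangles: V = 57 + 1 = 58, E = 2·57 = 114, F = 57 + 1 = 58.

114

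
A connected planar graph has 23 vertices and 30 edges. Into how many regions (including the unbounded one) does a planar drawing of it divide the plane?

Euler's formula for a connected plane graph: V − E + F = 2, so F = 2 − 23 + 30 = 9.

9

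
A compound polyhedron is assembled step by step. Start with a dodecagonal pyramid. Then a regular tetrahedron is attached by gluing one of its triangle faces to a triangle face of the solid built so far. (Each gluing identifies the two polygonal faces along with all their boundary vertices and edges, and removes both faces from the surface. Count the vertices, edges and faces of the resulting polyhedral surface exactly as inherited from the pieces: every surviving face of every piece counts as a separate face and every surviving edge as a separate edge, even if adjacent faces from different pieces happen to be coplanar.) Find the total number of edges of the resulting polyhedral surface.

27

A dodecagonal pyramid: V=13, E=24, F=13.
Attach a regular tetrahedron (V=4, E=6, F=4) along a 3-gon: merge 3 vertices and 3 edges, delete both glued faces → V=14, E=27, F=15.
Check: V − E + F = 14 − 27 + 15 = 2.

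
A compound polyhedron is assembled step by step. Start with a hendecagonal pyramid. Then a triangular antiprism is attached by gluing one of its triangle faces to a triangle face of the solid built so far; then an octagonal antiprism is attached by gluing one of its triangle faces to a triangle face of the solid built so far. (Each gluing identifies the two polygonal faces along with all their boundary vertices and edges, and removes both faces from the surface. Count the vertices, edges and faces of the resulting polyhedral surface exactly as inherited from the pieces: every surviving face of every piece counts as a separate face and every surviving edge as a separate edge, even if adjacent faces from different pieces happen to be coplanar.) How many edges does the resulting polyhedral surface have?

A hendecagonal pyramid: V=12, E=22, F=12.
Attach a triangular antiprism (V=6, E=12, F=8) along a 3-gon: merge 3 vertices and 3 edges, delete both glued faces → V=15, E=31, F=18.
Attach an octagonal antiprism (V=16, E=32, F=18) along a 3-gon: merge 3 vertices and 3 edges, delete both glued faces → V=28, E=60, F=34.
Check: V − E + F = 28 − 60 + 34 = 2.

60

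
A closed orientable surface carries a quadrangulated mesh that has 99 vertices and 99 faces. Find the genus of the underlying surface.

1

Every face is a square, so 2E = 4·99 = 396, giving E = 198.
χ = V − E + F = 99 − 198 + 99 = 0.
For a closed orientable surface χ = 2 − 2g, so g = (2 − (0))/2 = 1.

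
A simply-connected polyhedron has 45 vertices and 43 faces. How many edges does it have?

86

Here V − E + F = 2.
E = V + F − (2) = 45 + 43 − (2) = 86.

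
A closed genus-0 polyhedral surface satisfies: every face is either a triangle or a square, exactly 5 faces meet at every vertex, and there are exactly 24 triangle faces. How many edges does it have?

40

Let x be the number of squares; then F = 24 + x.
Edge–face incidences: 2E = 3·24 + 4·x = 72 + 4x.
Every vertex has degree 5, so 5V = 2E.
Euler: V − E + F = 2 ⇒ (2E)/5 − E + (24 + x) = 2.
Multiply by 10: 2·(2E) − 5·(2E) + 10·(24 + x) = 20, i.e. 240 + 10x − 3·(72 + 4x) = 20.
Collecting terms: −2x + 24 = 20, so −2x = −4, so x = 2.
Then 2E = 72 + 4·2 = 80, so E = 40, V = 2E/5 = 16, F = 24 + 2 = 26.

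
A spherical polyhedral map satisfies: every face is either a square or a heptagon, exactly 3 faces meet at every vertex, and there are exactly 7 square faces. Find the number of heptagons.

Let x be the number of heptagons; then F = 7 + x.
Edge–face incidences: 2E = 4·7 + 7·x = 28 + 7x.
Every vertex has degree 3, so 3V = 2E.
Euler: V − E + F = 2 ⇒ (2E)/3 − E + (7 + x) = 2.
Multiply by 6: 2·(2E) − 3·(2E) + 6·(7 + x) = 12, i.e. 42 + 6x − (28 + 7x) = 12.
Collecting terms: −x + 14 = 12, so −x = −2, so x = 2.
Then 2E = 28 + 7·2 = 42, so E = 21, V = 2E/3 = 14, F = 7 + 2 = 9.

2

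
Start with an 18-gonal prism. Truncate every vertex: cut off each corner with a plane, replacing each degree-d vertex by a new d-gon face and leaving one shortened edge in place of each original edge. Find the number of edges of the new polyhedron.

162

The base solid has V = 36, E = 54, F = 20.
Truncation replaces each original edge-end by a new vertex, so V′ = 2E = 108.
Each original edge survives, and each old vertex of degree d contributes d new edges; summing degrees gives Σd = 2E, so E′ = E + 2E = 3E = 162.
Each original face survives and each original vertex becomes one new face: F′ = F + V = 56.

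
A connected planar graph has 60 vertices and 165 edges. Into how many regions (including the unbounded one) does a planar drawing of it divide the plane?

Euler's formula for a connected plane graph: V − E + F = 2, so F = 2 − 60 + 165 = 107.

107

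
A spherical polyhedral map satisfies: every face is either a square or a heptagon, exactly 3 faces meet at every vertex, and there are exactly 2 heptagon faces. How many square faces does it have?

Let x be the number of squares; then F = 2 + x.
Edge–face incidences: 2E = 7·2 + 4·x = 14 + 4x.
Every vertex has degree 3, so 3V = 2E.
Euler: V − E + F = 2 ⇒ (2E)/3 − E + (2 + x) = 2.
Multiply by 6: 2·(2E) − 3·(2E) + 6·(2 + x) = 12, i.e. 12 + 6x − (14 + 4x) = 12.
Collecting terms: 2x − 2 = 12, so 2x = 14, so x = 7.
Then 2E = 14 + 4·7 = 42, so E = 21, V = 2E/3 = 14, F = 2 + 7 = 9.

7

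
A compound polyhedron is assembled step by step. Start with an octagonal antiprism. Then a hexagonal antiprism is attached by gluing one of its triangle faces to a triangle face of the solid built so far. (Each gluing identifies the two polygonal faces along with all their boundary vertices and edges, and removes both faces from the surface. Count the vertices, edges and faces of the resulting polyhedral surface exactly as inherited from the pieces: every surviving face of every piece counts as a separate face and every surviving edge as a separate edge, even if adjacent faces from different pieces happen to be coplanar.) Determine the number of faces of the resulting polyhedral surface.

An octagonal antiprism: V=16, E=32, F=18.
Attach a hexagonal antiprism (V=12, E=24, F=14) along a 3-gon: merge 3 vertices and 3 edges, delete both glued faces → V=25, E=53, F=30.
Check: V − E + F = 25 − 53 + 30 = 2.

30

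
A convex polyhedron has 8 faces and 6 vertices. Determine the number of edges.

Here V − E + F = 2.
E = V + F − (2) = 6 + 8 − (2) = 12.

12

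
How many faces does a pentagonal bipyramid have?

A bipyramid over an n-gon has 2n triangular faces and n + 2 vertices: V = 5 + 2 = 7, E = 3·5 = 15, F = 2·5 = 10.
Check: V − E + F = 7 − 15 + 10 = 2.

10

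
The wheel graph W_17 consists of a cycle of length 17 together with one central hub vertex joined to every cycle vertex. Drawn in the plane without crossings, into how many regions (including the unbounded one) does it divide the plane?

18

W_17 has V = 17 + 1 = 18 vertices and E = 2·17 = 34 edges.
By Euler's formula F = 2 − V + E = 2 − 18 + 34 = 18.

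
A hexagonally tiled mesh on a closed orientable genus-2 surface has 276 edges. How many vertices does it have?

182

χ = 2 − 2·2 = -2, and every face is a hexagon so 6F = 2E.
F = 2E/6 = 92. Then V = -2 + E − F = -2 + 276 − 92 = 182.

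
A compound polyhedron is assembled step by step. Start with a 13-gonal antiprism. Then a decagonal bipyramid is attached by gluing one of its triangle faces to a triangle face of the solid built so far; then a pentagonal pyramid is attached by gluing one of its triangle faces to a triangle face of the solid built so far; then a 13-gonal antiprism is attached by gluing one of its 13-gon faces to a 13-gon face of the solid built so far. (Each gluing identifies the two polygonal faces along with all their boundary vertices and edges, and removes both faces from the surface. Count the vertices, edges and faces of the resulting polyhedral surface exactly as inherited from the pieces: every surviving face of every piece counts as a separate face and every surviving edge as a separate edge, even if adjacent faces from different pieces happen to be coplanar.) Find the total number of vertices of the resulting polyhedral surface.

A 13-gonal antiprism: V=26, E=52, F=28.
Attach a decagonal bipyramid (V=12, E=30, F=20) along a 3-gon: merge 3 vertices and 3 edges, delete both glued faces → V=35, E=79, F=46.
Attach a pentagonal pyramid (V=6, E=10, F=6) along a 3-gon: merge 3 vertices and 3 edges, delete both glued faces → V=38, E=86, F=50.
Attach a 13-gonal antiprism (V=26, E=52, F=28) along a 13-gon: merge 13 vertices and 13 edges, delete both glued faces → V=51, E=125, F=76.
Check: V − E + F = 51 − 125 + 76 = 2.

51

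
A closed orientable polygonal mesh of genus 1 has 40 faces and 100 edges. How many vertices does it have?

60

For a closed orientable surface of genus 1, χ = 2 − 2·1 = 0.
V = 0 + E − F = 0 + 100 − 40 = 60.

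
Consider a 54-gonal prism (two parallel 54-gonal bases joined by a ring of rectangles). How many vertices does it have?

A prism on an n-gon has two n-gon bases and n rectangular sides: V = 2·54 = 108, E = 3·54 = 162, F = 54 + 2 = 56.

108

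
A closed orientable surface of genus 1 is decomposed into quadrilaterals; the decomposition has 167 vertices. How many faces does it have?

167

χ = 2 − 2·1 = 0, and every face is a square so 4F = 2E.
V − E + F = 0 with E = 4F/2 gives 167 − (4/2 − 1)·F = 0, so F = 167 and E = 334.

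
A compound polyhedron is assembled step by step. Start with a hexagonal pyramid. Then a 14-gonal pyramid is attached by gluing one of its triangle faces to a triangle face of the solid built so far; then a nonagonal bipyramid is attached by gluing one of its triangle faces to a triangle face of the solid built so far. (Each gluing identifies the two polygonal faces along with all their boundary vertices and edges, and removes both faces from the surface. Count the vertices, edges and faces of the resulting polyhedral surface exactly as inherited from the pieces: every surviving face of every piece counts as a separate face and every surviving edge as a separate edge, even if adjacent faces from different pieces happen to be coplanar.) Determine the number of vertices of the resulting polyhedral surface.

A hexagonal pyramid: V=7, E=12, F=7.
Attach a 14-gonal pyramid (V=15, E=28, F=15) along a 3-gon: merge 3 vertices and 3 edges, delete both glued faces → V=19, E=37, F=20.
Attach a nonagonal bipyramid (V=11, E=27, F=18) along a 3-gon: merge 3 vertices and 3 edges, delete both glued faces → V=27, E=61, F=36.
Check: V − E + F = 27 − 61 + 36 = 2.

27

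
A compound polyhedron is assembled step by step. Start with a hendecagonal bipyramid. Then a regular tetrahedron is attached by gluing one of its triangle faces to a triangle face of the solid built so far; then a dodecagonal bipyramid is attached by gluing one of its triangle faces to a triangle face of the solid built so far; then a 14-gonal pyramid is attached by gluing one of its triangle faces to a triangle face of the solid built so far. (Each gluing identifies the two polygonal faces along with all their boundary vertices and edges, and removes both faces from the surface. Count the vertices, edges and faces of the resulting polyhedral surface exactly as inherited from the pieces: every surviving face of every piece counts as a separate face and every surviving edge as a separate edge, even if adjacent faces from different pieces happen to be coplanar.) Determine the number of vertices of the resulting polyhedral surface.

37

A hendecagonal bipyramid: V=13, E=33, F=22.
Attach a regular tetrahedron (V=4, E=6, F=4) along a 3-gon: merge 3 vertices and 3 edges, delete both glued faces → V=14, E=36, F=24.
Attach a dodecagonal bipyramid (V=14, E=36, F=24) along a 3-gon: merge 3 vertices and 3 edges, delete both glued faces → V=25, E=69, F=46.
Attach a 14-gonal pyramid (V=15, E=28, F=15) along a 3-gon: merge 3 vertices and 3 edges, delete both glued faces → V=37, E=94, F=59.
Check: V − E + F = 37 − 94 + 59 = 2.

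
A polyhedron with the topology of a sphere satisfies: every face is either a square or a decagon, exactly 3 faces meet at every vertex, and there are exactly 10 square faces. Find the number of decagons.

Let x be the number of decagons; then F = 10 + x.
Edge–face incidences: 2E = 4·10 + 10·x = 40 + 10x.
Every vertex has degree 3, so 3V = 2E.
Euler: V − E + F = 2 ⇒ (2E)/3 − E + (10 + x) = 2.
Multiply by 6: 2·(2E) − 3·(2E) + 6·(10 + x) = 12, i.e. 60 + 6x − (40 + 10x) = 12.
Collecting terms: −4x + 20 = 12, so −4x = −8, so x = 2.
Then 2E = 40 + 10·2 = 60, so E = 30, V = 2E/3 = 20, F = 10 + 2 = 12.

2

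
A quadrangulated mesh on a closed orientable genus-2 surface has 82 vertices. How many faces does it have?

84

χ = 2 − 2·2 = -2, and every face is a square so 4F = 2E.
V − E + F = -2 with E = 4F/2 gives 82 − (4/2 − 1)·F = -2, so F = 84 and E = 168.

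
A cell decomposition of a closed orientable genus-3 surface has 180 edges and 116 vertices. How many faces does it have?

For a closed orientable surface of genus 3, χ = 2 − 2·3 = -4.
F = -4 − V + E = -4 − 116 + 180 = 60.

60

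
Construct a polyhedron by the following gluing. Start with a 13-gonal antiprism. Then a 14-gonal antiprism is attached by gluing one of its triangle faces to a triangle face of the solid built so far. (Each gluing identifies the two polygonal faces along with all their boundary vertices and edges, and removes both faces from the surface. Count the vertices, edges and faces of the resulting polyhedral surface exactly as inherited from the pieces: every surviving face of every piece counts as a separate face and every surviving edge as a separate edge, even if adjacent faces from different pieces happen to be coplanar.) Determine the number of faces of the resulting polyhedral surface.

56

A 13-gonal antiprism: V=26, E=52, F=28.
Attach a 14-gonal antiprism (V=28, E=56, F=30) along a 3-gon: merge 3 vertices and 3 edges, delete both glued faces → V=51, E=105, F=56.
Check: V − E + F = 51 − 105 + 56 = 2.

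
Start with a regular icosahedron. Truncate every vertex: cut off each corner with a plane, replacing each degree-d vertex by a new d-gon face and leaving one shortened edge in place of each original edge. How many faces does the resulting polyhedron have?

The base solid has V = 12, E = 30, F = 20.
Truncation replaces each original edge-end by a new vertex, so V′ = 2E = 60.
Each original edge survives, and each old vertex of degree d contributes d new edges; summing degrees gives Σd = 2E, so E′ = E + 2E = 3E = 90.
Each original face survives and each original vertex becomes one new face: F′ = F + V = 32.

32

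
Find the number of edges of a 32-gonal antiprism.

128

An antiprism on an n-gon has two n-gon caps and 2n triangles: V = 2·32 = 64, E = 4·32 = 128, F = 2·32 + 2 = 66.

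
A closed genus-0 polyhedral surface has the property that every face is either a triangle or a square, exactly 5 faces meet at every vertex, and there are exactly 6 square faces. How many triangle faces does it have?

32

Let x be the number of triangles; then F = 6 + x.
Edge–face incidences: 2E = 4·6 + 3·x = 24 + 3x.
Every vertex has degree 5, so 5V = 2E.
Euler: V − E + F = 2 ⇒ (2E)/5 − E + (6 + x) = 2.
Multiply by 10: 2·(2E) − 5·(2E) + 10·(6 + x) = 20, i.e. 60 + 10x − 3·(24 + 3x) = 20.
Collecting terms: x − 12 = 20, so x = 32.
Then 2E = 24 + 3·32 = 120, so E = 60, V = 2E/5 = 24, F = 6 + 32 = 38.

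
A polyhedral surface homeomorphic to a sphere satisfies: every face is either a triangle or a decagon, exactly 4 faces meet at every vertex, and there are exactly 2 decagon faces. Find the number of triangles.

20

Let x be the number of triangles; then F = 2 + x.
Edge–face incidences: 2E = 10·2 + 3·x = 20 + 3x.
Every vertex has degree 4, so 4V = 2E.
Euler: V − E + F = 2 ⇒ (2E)/4 − E + (2 + x) = 2.
Multiply by 8: 2·(2E) − 4·(2E) + 8·(2 + x) = 16, i.e. 16 + 8x − 2·(20 + 3x) = 16.
Collecting terms: 2x − 24 = 16, so 2x = 40, so x = 20.
Then 2E = 20 + 3·20 = 80, so E = 40, V = 2E/4 = 20, F = 2 + 20 = 22.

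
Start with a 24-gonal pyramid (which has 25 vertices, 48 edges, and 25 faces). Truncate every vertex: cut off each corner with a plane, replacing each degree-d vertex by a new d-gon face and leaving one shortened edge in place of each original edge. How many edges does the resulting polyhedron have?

Truncation replaces each original edge-end by a new vertex, so V′ = 2E = 96.
Each original edge survives, and each old vertex of degree d contributes d new edges; summing degrees gives Σd = 2E, so E′ = E + 2E = 3E = 144.
Each original face survives and each original vertex becomes one new face: F′ = F + V = 50.

144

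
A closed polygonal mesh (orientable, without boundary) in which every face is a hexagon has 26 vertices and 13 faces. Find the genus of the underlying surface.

1

Every face is a hexagon, so 2E = 6·13 = 78, giving E = 39.
χ = V − E + F = 26 − 39 + 13 = 0.
For a closed orientable surface χ = 2 − 2g, so g = (2 − (0))/2 = 1.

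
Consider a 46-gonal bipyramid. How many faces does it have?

92

A bipyramid over an n-gon has 2n triangular faces and n + 2 vertices: V = 46 + 2 = 48, E = 3·46 = 138, F = 2·46 = 92.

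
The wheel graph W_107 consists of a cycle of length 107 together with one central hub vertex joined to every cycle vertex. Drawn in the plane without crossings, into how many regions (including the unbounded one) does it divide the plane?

W_107 has V = 107 + 1 = 108 vertices and E = 2·107 = 214 edges.
By Euler's formula F = 2 − V + E = 2 − 108 + 214 = 108.

108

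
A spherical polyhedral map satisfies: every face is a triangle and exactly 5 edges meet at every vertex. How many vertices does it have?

Each face has 3 edges and each edge borders two faces, so 2E = 3F.
Each vertex has degree 5, so 5V = 2E and hence V = 3F/5.
Euler: V − E + F = 2 ⇒ (3F/5) − (3F/2) + F = 2.
Multiply by 10: (6 − 15 + 10)F = 20, i.e. 1F = 20.
So F = 20, E = 3·20/2 = 30, V = 3·20/5 = 12.

12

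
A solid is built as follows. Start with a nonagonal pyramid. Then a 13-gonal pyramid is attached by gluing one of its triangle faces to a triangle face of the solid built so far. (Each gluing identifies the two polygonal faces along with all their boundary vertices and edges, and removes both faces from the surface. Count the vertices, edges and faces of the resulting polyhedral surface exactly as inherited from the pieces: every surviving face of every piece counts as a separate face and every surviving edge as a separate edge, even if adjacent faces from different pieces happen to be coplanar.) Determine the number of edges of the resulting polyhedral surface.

41

A nonagonal pyramid: V=10, E=18, F=10.
Attach a 13-gonal pyramid (V=14, E=26, F=14) along a 3-gon: merge 3 vertices and 3 edges, delete both glued faces → V=21, E=41, F=22.
Check: V − E + F = 21 − 41 + 22 = 2.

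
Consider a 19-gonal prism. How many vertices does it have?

A prism on an n-gon has two n-gon bases and n rectangular sides: V = 2·19 = 38, E = 3·19 = 57, F = 19 + 2 = 21.
Check: V − E + F = 38 − 57 + 21 = 2.

38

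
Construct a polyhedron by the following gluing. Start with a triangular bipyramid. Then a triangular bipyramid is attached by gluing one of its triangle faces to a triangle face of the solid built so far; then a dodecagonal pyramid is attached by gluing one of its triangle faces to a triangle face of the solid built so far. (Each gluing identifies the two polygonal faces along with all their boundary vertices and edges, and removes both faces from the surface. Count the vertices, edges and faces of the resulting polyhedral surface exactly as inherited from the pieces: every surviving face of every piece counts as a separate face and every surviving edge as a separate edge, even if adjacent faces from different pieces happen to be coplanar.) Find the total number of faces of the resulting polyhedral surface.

A triangular bipyramid: V=5, E=9, F=6.
Attach a triangular bipyramid (V=5, E=9, F=6) along a 3-gon: merge 3 vertices and 3 edges, delete both glued faces → V=7, E=15, F=10.
Attach a dodecagonal pyramid (V=13, E=24, F=13) along a 3-gon: merge 3 vertices and 3 edges, delete both glued faces → V=17, E=36, F=21.
Check: V − E + F = 17 − 36 + 21 = 2.

21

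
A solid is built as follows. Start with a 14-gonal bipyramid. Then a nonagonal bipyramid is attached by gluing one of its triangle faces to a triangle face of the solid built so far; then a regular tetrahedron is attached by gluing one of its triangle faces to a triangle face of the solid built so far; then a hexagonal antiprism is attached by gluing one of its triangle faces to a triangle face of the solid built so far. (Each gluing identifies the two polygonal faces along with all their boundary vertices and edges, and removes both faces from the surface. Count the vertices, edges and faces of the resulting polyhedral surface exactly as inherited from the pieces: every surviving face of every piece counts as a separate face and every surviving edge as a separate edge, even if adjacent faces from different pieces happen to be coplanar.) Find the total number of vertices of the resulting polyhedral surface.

34

A 14-gonal bipyramid: V=16, E=42, F=28.
Attach a nonagonal bipyramid (V=11, E=27, F=18) along a 3-gon: merge 3 vertices and 3 edges, delete both glued faces → V=24, E=66, F=44.
Attach a regular tetrahedron (V=4, E=6, F=4) along a 3-gon: merge 3 vertices and 3 edges, delete both glued faces → V=25, E=69, F=46.
Attach a hexagonal antiprism (V=12, E=24, F=14) along a 3-gon: merge 3 vertices and 3 edges, delete both glued faces → V=34, E=90, F=58.
Check: V − E + F = 34 − 90 + 58 = 2.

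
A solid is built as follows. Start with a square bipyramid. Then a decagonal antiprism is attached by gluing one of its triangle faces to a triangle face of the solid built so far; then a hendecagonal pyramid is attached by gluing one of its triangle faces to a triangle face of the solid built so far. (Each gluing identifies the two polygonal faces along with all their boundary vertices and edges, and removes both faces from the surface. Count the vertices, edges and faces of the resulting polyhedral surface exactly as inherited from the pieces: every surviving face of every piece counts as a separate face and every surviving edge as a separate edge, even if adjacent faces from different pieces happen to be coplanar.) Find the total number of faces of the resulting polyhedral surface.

A square bipyramid: V=6, E=12, F=8.
Attach a decagonal antiprism (V=20, E=40, F=22) along a 3-gon: merge 3 vertices and 3 edges, delete both glued faces → V=23, E=49, F=28.
Attach a hendecagonal pyramid (V=12, E=22, F=12) along a 3-gon: merge 3 vertices and 3 edges, delete both glued faces → V=32, E=68, F=38.
Check: V − E + F = 32 − 68 + 38 = 2.

38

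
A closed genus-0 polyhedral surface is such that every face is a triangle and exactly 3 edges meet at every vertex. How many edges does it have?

6

Each face has 3 edges and each edge borders two faces, so 2E = 3F.
Each vertex has degree 3, so 3V = 2E and hence V = 3F/3.
Euler: V − E + F = 2 ⇒ (3F/3) − (3F/2) + F = 2.
Multiply by 6: (6 − 9 + 6)F = 12, i.e. 3F = 12.
So F = 4, E = 3·4/2 = 6, V = 3·4/3 = 4.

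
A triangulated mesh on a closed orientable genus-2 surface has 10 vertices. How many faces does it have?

24

χ = 2 − 2·2 = -2, and every face is a triangle so 3F = 2E.
V − E + F = -2 with E = 3F/2 gives 10 − (3/2 − 1)·F = -2, so F = 24 and E = 36.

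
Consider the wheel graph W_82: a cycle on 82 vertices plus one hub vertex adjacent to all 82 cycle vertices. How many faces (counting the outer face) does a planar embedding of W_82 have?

W_82 has V = 82 + 1 = 83 vertices and E = 2·82 = 164 edges.
By Euler's formula F = 2 − V + E = 2 − 83 + 164 = 83.

83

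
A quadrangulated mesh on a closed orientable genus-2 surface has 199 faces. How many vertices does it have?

197

χ = 2 − 2·2 = -2, and every face is a square so 4F = 2E.
E = 4·199/2 = 398. Then V = -2 + E − F = -2 + 398 − 199 = 197.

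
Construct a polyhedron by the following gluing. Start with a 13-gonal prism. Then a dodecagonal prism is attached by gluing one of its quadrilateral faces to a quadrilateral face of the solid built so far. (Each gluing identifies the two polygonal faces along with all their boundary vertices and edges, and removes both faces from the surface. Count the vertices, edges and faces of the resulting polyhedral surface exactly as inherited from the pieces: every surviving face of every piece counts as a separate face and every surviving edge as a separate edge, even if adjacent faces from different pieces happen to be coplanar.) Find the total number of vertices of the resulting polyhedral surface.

46

A 13-gonal prism: V=26, E=39, F=15.
Attach a dodecagonal prism (V=24, E=36, F=14) along a 4-gon: merge 4 vertices and 4 edges, delete both glued faces → V=46, E=71, F=27.
Check: V − E + F = 46 − 71 + 27 = 2.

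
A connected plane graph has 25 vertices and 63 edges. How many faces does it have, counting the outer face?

40

Euler's formula for a connected plane graph: V − E + F = 2, so F = 2 − 25 + 63 = 40.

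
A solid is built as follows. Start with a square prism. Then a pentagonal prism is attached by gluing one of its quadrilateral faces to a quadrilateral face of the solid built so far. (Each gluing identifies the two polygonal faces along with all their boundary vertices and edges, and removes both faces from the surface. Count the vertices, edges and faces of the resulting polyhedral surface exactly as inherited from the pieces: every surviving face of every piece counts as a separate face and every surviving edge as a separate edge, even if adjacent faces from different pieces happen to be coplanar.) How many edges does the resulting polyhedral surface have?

23

A square prism: V=8, E=12, F=6.
Attach a pentagonal prism (V=10, E=15, F=7) along a 4-gon: merge 4 vertices and 4 edges, delete both glued faces → V=14, E=23, F=11.
Check: V − E + F = 14 − 23 + 11 = 2.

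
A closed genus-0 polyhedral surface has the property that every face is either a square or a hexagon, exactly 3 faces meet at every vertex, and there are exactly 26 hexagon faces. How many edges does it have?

90

Let x be the number of squares; then F = 26 + x.
Edge–face incidences: 2E = 6·26 + 4·x = 156 + 4x.
Every vertex has degree 3, so 3V = 2E.
Euler: V − E + F = 2 ⇒ (2E)/3 − E + (26 + x) = 2.
Multiply by 6: 2·(2E) − 3·(2E) + 6·(26 + x) = 12, i.e. 156 + 6x − (156 + 4x) = 12.
Collecting terms: 2x = 12, so x = 6.
Then 2E = 156 + 4·6 = 180, so E = 90, V = 2E/3 = 60, F = 26 + 6 = 32.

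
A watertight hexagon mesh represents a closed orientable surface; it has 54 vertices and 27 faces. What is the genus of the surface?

1

Every face is a hexagon, so 2E = 6·27 = 162, giving E = 81.
χ = V − E + F = 54 − 81 + 27 = 0.
For a closed orientable surface χ = 2 − 2g, so g = (2 − (0))/2 = 1.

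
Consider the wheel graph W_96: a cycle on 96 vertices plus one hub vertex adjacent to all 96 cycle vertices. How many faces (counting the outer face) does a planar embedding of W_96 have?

W_96 has V = 96 + 1 = 97 vertices and E = 2·96 = 192 edges.
By Euler's formula F = 2 − V + E = 2 − 97 + 192 = 97.

97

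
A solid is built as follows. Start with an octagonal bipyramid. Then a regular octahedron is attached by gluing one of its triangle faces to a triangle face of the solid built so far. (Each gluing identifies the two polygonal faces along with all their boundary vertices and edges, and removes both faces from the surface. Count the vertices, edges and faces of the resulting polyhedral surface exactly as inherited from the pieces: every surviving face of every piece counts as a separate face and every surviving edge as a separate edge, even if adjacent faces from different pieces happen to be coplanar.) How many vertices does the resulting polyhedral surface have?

13

An octagonal bipyramid: V=10, E=24, F=16.
Attach a regular octahedron (V=6, E=12, F=8) along a 3-gon: merge 3 vertices and 3 edges, delete both glued faces → V=13, E=33, F=22.
Check: V − E + F = 13 − 33 + 22 = 2.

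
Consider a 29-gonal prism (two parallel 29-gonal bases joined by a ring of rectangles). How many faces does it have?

A prism on an n-gon has two n-gon bases and n rectangular sides: V = 2·29 = 58, E = 3·29 = 87, F = 29 + 2 = 31.

31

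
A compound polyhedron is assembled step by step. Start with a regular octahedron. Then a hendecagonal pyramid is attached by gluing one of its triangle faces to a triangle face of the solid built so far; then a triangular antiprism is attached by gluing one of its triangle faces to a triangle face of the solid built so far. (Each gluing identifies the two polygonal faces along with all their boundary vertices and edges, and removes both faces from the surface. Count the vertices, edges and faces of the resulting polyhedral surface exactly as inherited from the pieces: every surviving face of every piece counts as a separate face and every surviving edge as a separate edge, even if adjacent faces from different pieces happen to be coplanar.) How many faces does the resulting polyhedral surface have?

A regular octahedron: V=6, E=12, F=8.
Attach a hendecagonal pyramid (V=12, E=22, F=12) along a 3-gon: merge 3 vertices and 3 edges, delete both glued faces → V=15, E=31, F=18.
Attach a triangular antiprism (V=6, E=12, F=8) along a 3-gon: merge 3 vertices and 3 edges, delete both glued faces → V=18, E=40, F=24.
Check: V − E + F = 18 − 40 + 24 = 2.

24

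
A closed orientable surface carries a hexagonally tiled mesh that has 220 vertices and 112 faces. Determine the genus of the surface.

3

Every face is a hexagon, so 2E = 6·112 = 672, giving E = 336.
χ = V − E + F = 220 − 336 + 112 = -4.
For a closed orientable surface χ = 2 − 2g, so g = (2 − (-4))/2 = 3.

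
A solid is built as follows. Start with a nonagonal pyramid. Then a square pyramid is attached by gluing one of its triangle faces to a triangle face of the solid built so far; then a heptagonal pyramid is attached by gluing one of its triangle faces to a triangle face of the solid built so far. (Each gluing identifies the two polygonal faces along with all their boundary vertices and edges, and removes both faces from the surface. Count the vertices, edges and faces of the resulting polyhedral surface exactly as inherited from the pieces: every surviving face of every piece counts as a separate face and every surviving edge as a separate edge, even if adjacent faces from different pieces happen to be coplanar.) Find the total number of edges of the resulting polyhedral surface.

34

A nonagonal pyramid: V=10, E=18, F=10.
Attach a square pyramid (V=5, E=8, F=5) along a 3-gon: merge 3 vertices and 3 edges, delete both glued faces → V=12, E=23, F=13.
Attach a heptagonal pyramid (V=8, E=14, F=8) along a 3-gon: merge 3 vertices and 3 edges, delete both glued faces → V=17, E=34, F=19.
Check: V − E + F = 17 − 34 + 19 = 2.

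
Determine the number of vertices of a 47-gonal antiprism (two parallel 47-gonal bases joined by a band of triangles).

94

An antiprism on an n-gon has two n-gon caps and 2n triangles: V = 2·47 = 94, E = 4·47 = 188, F = 2·47 + 2 = 96.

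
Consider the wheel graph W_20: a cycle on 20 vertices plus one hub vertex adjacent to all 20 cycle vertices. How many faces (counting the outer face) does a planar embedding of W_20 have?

W_20 has V = 20 + 1 = 21 vertices and E = 2·20 = 40 edges.
By Euler's formula F = 2 − V + E = 2 − 21 + 40 = 21.

21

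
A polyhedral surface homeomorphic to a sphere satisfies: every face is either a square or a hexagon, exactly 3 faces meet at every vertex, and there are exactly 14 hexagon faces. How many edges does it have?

Let x be the number of squares; then F = 14 + x.
Edge–face incidences: 2E = 6·14 + 4·x = 84 + 4x.
Every vertex has degree 3, so 3V = 2E.
Euler: V − E + F = 2 ⇒ (2E)/3 − E + (14 + x) = 2.
Multiply by 6: 2·(2E) − 3·(2E) + 6·(14 + x) = 12, i.e. 84 + 6x − (84 + 4x) = 12.
Collecting terms: 2x = 12, so x = 6.
Then 2E = 84 + 4·6 = 108, so E = 54, V = 2E/3 = 36, F = 14 + 6 = 20.

54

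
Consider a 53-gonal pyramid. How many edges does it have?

106

A pyramid on an n-gon base has one n-gon and n triangles: V = 53 + 1 = 54, E = 2·53 = 106, F = 53 + 1 = 54.
Check: V − E + F = 54 − 106 + 54 = 2.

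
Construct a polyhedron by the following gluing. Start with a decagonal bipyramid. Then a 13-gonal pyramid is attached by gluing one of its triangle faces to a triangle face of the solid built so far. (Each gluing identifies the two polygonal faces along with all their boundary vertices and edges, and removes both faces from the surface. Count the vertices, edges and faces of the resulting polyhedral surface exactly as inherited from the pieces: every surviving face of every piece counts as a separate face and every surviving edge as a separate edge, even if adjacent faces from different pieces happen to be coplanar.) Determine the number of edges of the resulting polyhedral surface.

A decagonal bipyramid: V=12, E=30, F=20.
Attach a 13-gonal pyramid (V=14, E=26, F=14) along a 3-gon: merge 3 vertices and 3 edges, delete both glued faces → V=23, E=53, F=32.
Check: V − E + F = 23 − 53 + 32 = 2.

53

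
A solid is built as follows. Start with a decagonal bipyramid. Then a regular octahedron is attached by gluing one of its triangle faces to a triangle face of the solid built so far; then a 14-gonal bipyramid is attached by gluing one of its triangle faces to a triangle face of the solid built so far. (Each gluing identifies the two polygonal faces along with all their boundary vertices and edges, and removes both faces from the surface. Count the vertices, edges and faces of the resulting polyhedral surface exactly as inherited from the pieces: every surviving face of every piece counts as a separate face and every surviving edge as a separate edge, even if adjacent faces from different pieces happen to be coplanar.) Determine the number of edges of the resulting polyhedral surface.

78

A decagonal bipyramid: V=12, E=30, F=20.
Attach a regular octahedron (V=6, E=12, F=8) along a 3-gon: merge 3 vertices and 3 edges, delete both glued faces → V=15, E=39, F=26.
Attach a 14-gonal bipyramid (V=16, E=42, F=28) along a 3-gon: merge 3 vertices and 3 edges, delete both glued faces → V=28, E=78, F=52.
Check: V − E + F = 28 − 78 + 52 = 2.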